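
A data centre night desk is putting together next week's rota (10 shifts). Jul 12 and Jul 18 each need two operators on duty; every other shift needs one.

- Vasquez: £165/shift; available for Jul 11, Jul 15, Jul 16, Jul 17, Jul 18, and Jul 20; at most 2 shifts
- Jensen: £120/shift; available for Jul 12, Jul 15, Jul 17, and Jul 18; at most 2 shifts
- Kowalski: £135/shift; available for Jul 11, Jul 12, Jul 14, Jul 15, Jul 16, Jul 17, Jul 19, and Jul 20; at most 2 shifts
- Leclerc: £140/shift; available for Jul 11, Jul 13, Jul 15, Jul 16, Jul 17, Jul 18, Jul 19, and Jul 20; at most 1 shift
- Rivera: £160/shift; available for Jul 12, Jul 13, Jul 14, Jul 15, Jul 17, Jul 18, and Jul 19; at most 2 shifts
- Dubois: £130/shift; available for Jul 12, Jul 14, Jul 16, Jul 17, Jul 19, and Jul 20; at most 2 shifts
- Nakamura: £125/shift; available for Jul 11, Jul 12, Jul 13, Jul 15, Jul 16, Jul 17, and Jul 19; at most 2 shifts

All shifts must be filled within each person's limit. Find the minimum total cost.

Picking the cheapest available operator for each shift independently would cost £1505, but that ignores the shift limits.
An optimal schedule: Jul 11→Nakamura, Jul 12→Jensen+Rivera, Jul 13→Nakamura, Jul 14→Dubois, Jul 15→Jensen, Jul 16→Kowalski, Jul 17→Vasquez, Jul 18→Leclerc+Rivera, Jul 19→Kowalski, Jul 20→Dubois.
Total: 125 + 120 + 160 + 125 + 130 + 120 + 135 + 165 + 140 + 160 + 135 + 130 = £1645.

£1645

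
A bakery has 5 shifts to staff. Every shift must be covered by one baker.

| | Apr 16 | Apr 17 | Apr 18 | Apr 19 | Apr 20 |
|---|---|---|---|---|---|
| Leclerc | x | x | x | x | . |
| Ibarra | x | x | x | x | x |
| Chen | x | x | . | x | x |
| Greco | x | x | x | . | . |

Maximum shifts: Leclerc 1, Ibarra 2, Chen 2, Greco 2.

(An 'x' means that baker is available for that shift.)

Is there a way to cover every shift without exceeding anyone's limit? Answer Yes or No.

Yes

One valid schedule: Apr 16→Chen, Apr 17→Chen, Apr 18→Leclerc, Apr 19→Ibarra, Apr 20→Ibarra.
Loads: Leclerc 1/1, Ibarra 2/2, Chen 2/2, Greco 0/2 — all within limits.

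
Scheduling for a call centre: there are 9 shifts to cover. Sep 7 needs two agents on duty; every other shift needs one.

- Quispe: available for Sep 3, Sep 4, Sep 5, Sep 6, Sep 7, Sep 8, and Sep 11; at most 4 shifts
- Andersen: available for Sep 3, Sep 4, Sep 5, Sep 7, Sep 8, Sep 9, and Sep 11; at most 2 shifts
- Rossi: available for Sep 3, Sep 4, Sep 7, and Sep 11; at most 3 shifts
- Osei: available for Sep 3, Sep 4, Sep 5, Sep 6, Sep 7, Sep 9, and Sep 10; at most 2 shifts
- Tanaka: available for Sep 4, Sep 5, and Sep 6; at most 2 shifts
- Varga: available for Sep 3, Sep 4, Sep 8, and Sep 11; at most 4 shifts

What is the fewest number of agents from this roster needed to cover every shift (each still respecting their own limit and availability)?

10 slots to fill and no one can take more than 4, so at least ⌈10/4⌉ = 3 agents are needed.
No set of 3 agents can cover every shift (each such set leaves at least one shift with no one available or exceeds a cap).
Quispe, Andersen, Rossi, and Osei alone can cover everything: Sep 3→Andersen, Sep 4→Rossi, Sep 5→Quispe, Sep 6→Quispe, Sep 7→Rossi+Osei, Sep 8→Quispe, Sep 9→Andersen, Sep 10→Osei, Sep 11→Quispe.

4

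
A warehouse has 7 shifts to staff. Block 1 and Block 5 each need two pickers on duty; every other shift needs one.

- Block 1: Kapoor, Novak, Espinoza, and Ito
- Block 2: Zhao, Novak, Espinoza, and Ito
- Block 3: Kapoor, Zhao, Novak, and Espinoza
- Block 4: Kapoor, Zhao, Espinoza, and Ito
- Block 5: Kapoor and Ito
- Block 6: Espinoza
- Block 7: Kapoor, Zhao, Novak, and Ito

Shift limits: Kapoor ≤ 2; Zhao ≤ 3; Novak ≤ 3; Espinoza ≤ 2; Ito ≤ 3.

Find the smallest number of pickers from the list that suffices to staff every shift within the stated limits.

9 slots to fill and no one can take more than 3, so at least ⌈9/3⌉ = 3 pickers are needed.
No set of 3 pickers can cover every shift (each such set leaves at least one shift with no one available or exceeds a cap).
Kapoor, Zhao, Espinoza, and Ito alone can cover everything: Block 1→Kapoor+Espinoza, Block 2→Zhao, Block 3→Zhao, Block 4→Ito, Block 5→Kapoor+Ito, Block 6→Espinoza, Block 7→Zhao.

4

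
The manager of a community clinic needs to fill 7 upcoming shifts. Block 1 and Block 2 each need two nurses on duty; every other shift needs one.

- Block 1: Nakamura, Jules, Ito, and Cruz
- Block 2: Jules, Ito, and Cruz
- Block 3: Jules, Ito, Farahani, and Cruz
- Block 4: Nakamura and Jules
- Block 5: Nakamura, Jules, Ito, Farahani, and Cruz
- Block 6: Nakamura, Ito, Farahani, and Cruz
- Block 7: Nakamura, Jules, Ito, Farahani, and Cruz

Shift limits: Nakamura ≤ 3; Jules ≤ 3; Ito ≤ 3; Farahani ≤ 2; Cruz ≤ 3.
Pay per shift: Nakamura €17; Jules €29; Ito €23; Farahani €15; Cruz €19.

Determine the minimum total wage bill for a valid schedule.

€161

Picking the cheapest available nurse for each shift independently would cost €155, but that ignores the shift limits.
An optimal schedule: Block 1→Nakamura+Cruz, Block 2→Cruz+Ito, Block 3→Farahani, Block 4→Nakamura, Block 5→Nakamura, Block 6→Farahani, Block 7→Cruz.
Total: 17 + 19 + 19 + 23 + 15 + 17 + 17 + 15 + 19 = €161.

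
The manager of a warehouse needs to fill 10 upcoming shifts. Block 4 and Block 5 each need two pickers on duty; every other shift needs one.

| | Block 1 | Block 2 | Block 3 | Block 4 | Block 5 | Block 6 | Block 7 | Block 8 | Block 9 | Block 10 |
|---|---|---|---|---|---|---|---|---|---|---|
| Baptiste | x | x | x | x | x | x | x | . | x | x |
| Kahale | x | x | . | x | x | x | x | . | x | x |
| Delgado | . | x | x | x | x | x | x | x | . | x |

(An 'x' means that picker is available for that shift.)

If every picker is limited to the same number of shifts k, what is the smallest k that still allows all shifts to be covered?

4

With 3 pickers and 12 worker-slots to fill, someone must work at least ⌈12/3⌉ = 4 shifts, so k ≥ 4.
k = 4 works: Block 1→Baptiste, Block 2→Baptiste, Block 3→Baptiste, Block 4→Kahale+Delgado, Block 5→Kahale+Delgado, Block 6→Kahale, Block 7→Kahale, Block 8→Delgado, Block 9→Baptiste, Block 10→Delgado.
Loads: Baptiste 4, Kahale 4, Delgado 4 — all ≤ 4.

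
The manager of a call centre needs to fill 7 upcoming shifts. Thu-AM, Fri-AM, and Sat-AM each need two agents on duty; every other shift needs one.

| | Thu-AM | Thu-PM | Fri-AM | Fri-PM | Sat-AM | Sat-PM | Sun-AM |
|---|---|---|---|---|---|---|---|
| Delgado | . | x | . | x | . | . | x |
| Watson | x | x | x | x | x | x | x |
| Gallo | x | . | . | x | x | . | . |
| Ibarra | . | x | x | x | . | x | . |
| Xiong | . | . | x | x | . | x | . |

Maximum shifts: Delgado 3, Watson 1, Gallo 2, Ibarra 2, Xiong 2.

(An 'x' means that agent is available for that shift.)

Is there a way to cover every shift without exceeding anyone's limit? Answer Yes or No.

Total capacity is 10 and 10 slots are needed, so capacity alone doesn't rule it out.
Shifts {Thu-AM, Sat-AM} need 4 worker-slots in total, but the agents available for any of those shifts (Watson and Gallo) can supply at most 3 among them. So no valid schedule exists.

No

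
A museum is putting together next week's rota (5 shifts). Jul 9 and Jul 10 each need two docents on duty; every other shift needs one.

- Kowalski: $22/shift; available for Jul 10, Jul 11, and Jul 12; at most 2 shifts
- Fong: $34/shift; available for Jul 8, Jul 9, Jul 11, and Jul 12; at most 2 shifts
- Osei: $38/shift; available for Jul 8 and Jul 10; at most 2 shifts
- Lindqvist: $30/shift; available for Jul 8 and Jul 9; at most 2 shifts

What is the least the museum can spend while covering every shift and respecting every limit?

$210

Jul 9 can only be covered by Fong and Lindqvist, so that assignment is forced.
Jul 10 can only be covered by Kowalski and Osei, so that assignment is forced.
Picking the cheapest available docent for each shift independently would cost $198, but that ignores the shift limits.
An optimal schedule: Jul 8→Lindqvist, Jul 9→Lindqvist+Fong, Jul 10→Kowalski+Osei, Jul 11→Kowalski, Jul 12→Fong.
Total: 30 + 30 + 34 + 22 + 38 + 22 + 34 = $210.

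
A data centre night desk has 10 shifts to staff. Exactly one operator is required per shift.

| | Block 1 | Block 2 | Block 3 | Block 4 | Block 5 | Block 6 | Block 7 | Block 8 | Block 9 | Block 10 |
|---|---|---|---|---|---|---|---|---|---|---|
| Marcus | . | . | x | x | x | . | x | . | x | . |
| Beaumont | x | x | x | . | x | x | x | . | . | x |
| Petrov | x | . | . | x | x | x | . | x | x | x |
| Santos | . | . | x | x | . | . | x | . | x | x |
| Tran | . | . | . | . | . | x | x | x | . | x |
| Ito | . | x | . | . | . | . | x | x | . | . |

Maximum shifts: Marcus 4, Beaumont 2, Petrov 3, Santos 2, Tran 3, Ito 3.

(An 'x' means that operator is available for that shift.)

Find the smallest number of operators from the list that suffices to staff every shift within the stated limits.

3

10 slots to fill and no one can take more than 4, so at least ⌈10/4⌉ = 3 operators are needed.
Marcus, Petrov, and Ito alone can cover everything: Block 1→Petrov, Block 2→Ito, Block 3→Marcus, Block 4→Marcus, Block 5→Marcus, Block 6→Petrov, Block 7→Ito, Block 8→Ito, Block 9→Marcus, Block 10→Petrov.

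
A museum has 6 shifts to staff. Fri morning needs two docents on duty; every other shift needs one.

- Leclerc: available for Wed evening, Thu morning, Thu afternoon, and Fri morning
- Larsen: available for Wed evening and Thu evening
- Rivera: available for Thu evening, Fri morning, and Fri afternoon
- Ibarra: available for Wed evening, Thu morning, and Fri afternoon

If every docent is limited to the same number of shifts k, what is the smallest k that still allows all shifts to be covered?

With 4 docents and 7 worker-slots to fill, someone must work at least ⌈7/4⌉ = 2 shifts, so k ≥ 2.
k = 2 works: Wed evening→Larsen, Thu morning→Ibarra, Thu afternoon→Leclerc, Thu evening→Larsen, Fri morning→Leclerc+Rivera, Fri afternoon→Rivera.
Loads: Leclerc 2, Larsen 2, Rivera 2, Ibarra 1 — all ≤ 2.

2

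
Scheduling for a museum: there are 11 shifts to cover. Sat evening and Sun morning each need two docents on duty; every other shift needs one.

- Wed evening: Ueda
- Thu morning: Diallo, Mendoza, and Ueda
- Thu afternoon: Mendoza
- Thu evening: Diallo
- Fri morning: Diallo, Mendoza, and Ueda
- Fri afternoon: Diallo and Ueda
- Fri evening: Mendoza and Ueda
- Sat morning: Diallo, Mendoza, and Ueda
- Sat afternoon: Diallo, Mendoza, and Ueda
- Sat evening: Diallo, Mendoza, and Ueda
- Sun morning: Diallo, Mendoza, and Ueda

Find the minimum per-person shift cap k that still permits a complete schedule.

5

With 3 docents and 13 worker-slots to fill, someone must work at least ⌈13/3⌉ = 5 shifts, so k ≥ 5.
k = 5 works: Wed evening→Ueda, Thu morning→Diallo, Thu afternoon→Mendoza, Thu evening→Diallo, Fri morning→Diallo, Fri afternoon→Diallo, Fri evening→Mendoza, Sat morning→Diallo, Sat afternoon→Mendoza, Sat evening→Mendoza+Ueda, Sun morning→Mendoza+Ueda.
Loads: Diallo 5, Mendoza 5, Ueda 3 — all ≤ 5.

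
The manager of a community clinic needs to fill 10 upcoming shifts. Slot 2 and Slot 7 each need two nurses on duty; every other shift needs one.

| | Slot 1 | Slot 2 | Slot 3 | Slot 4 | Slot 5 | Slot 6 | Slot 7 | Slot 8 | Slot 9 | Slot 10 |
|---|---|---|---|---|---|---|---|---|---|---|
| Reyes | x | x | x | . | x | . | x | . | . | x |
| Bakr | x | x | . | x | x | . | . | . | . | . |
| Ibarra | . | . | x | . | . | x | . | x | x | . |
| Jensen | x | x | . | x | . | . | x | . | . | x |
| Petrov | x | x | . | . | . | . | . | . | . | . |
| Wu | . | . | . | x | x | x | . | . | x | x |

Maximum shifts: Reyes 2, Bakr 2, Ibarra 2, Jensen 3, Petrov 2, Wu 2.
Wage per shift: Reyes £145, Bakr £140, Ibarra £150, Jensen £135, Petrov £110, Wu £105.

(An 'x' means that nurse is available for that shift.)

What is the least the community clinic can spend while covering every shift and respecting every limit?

Slot 7 can only be covered by Reyes and Jensen, so that assignment is forced.
Slot 8 can only be covered by Ibarra, so that assignment is forced.
Picking the cheapest available nurse for each shift independently would cost £1455, but that ignores the shift limits.
An optimal schedule: Slot 1→Petrov, Slot 2→Petrov+Bakr, Slot 3→Reyes, Slot 4→Jensen, Slot 5→Bakr, Slot 6→Wu, Slot 7→Jensen+Reyes, Slot 8→Ibarra, Slot 9→Wu, Slot 10→Jensen.
Total: 110 + 110 + 140 + 145 + 135 + 140 + 105 + 135 + 145 + 150 + 105 + 135 = £1555.

£1555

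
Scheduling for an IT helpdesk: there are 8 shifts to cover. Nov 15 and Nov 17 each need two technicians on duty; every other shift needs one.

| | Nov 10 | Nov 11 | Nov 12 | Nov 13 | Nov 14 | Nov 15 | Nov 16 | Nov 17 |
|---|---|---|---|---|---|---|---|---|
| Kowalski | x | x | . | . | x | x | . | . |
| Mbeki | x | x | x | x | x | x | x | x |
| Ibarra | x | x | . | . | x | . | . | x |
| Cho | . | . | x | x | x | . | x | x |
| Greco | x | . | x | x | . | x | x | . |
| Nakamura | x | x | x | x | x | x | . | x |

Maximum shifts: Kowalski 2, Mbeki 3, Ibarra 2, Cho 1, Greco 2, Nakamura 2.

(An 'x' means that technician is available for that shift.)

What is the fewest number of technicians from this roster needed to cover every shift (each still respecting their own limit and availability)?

10 slots to fill and no one can take more than 3, so at least ⌈10/3⌉ = 4 technicians are needed.
Any 4 technicians together have capacity at most 3+2+2+2 = 9 < 10 slots, so 4 can never suffice.
Kowalski, Mbeki, Ibarra, Cho, and Greco alone can cover everything: Nov 10→Greco, Nov 11→Kowalski, Nov 12→Mbeki, Nov 13→Mbeki, Nov 14→Ibarra, Nov 15→Kowalski+Mbeki, Nov 16→Greco, Nov 17→Ibarra+Cho.

5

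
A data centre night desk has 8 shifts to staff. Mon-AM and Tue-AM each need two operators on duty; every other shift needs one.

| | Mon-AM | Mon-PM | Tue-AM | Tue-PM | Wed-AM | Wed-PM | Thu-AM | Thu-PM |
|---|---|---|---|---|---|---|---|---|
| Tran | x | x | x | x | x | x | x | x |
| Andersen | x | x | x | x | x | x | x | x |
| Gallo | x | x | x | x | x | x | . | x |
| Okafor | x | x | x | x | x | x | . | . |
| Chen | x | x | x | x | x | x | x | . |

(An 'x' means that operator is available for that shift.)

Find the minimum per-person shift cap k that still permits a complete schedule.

With 5 operators and 10 worker-slots to fill, someone must work at least ⌈10/5⌉ = 2 shifts, so k ≥ 2.
k = 2 works: Mon-AM→Okafor+Chen, Mon-PM→Andersen, Tue-AM→Okafor+Chen, Tue-PM→Andersen, Wed-AM→Gallo, Wed-PM→Gallo, Thu-AM→Tran, Thu-PM→Tran.
Loads: Tran 2, Andersen 2, Gallo 2, Okafor 2, Chen 2 — all ≤ 2.

2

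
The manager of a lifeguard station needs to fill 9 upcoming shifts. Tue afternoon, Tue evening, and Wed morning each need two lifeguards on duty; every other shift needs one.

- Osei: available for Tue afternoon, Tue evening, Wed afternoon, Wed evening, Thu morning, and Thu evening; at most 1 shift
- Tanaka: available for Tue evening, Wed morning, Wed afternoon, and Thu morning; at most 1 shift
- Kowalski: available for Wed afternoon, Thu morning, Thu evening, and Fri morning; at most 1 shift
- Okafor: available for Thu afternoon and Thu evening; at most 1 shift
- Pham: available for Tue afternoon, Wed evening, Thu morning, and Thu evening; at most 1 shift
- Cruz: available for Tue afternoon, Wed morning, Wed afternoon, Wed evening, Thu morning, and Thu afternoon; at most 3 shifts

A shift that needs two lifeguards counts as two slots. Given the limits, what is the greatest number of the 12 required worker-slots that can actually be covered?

8

Total capacity across all lifeguards is 1+1+1+1+1+3 = 8, and 12 slots are needed, so at most 8 can be filled.
An assignment achieving 8: Tue afternoon→Pham+Cruz, Tue evening→Osei+Tanaka, Wed morning→Cruz, Wed evening→Cruz, Thu afternoon→Okafor, Fri morning→Kowalski.
Loads: Osei 1/1, Tanaka 1/1, Kowalski 1/1, Okafor 1/1, Pham 1/1, Cruz 3/3.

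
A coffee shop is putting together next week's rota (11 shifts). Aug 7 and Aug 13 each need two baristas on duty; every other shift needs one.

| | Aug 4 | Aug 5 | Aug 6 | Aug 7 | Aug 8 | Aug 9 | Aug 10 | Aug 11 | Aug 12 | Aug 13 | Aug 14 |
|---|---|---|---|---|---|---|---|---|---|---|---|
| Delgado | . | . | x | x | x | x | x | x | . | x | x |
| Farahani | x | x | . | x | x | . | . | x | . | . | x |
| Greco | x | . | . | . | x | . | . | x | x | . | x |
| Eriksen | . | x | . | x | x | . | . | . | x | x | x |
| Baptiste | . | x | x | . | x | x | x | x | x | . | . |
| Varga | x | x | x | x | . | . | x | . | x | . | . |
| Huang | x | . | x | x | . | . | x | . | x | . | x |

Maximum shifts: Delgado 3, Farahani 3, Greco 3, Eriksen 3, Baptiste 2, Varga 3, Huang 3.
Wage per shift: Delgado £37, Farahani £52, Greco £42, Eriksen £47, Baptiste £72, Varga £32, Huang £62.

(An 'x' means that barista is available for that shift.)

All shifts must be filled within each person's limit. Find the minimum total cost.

£526

Aug 13 can only be covered by Delgado and Eriksen, so that assignment is forced.
Picking the cheapest available barista for each shift independently would cost £461, but that ignores the shift limits.
An optimal schedule: Aug 4→Varga, Aug 5→Varga, Aug 6→Varga, Aug 7→Eriksen+Farahani, Aug 8→Greco, Aug 9→Delgado, Aug 10→Delgado, Aug 11→Greco, Aug 12→Greco, Aug 13→Delgado+Eriksen, Aug 14→Eriksen.
Total: 32 + 32 + 32 + 47 + 52 + 42 + 37 + 37 + 42 + 42 + 37 + 47 + 47 = £526.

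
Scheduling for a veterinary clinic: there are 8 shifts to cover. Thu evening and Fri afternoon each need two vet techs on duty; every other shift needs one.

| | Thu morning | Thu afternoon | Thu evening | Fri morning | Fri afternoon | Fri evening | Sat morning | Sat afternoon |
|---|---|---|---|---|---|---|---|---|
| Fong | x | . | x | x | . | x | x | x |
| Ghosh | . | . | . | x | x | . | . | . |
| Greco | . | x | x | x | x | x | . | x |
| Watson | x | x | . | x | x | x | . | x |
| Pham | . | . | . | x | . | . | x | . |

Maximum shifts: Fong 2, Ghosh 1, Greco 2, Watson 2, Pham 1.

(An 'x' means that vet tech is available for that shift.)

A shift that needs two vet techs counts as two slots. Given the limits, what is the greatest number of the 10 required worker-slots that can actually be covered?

Total capacity across all vet techs is 2+1+2+2+1 = 8, and 10 slots are needed, so at most 8 can be filled.
An assignment achieving 8: Thu morning→Fong, Thu afternoon→Greco, Thu evening→Fong+Greco, Fri afternoon→Ghosh+Watson, Fri evening→Watson, Sat morning→Pham.
Loads: Fong 2/2, Ghosh 1/1, Greco 2/2, Watson 2/2, Pham 1/1.

8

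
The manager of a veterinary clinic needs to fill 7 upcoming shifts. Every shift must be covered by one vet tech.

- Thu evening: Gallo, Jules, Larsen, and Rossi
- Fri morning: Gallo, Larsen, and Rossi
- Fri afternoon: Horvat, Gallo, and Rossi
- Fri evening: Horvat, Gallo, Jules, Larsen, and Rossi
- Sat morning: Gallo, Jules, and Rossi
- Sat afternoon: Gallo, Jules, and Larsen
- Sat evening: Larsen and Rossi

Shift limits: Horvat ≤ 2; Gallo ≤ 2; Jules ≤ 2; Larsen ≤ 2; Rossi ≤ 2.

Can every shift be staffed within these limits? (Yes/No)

One valid schedule: Thu evening→Jules, Fri morning→Gallo, Fri afternoon→Horvat, Fri evening→Horvat, Sat morning→Gallo, Sat afternoon→Jules, Sat evening→Larsen.
Loads: Horvat 2/2, Gallo 2/2, Jules 2/2, Larsen 1/2, Rossi 0/2 — all within limits.

Yes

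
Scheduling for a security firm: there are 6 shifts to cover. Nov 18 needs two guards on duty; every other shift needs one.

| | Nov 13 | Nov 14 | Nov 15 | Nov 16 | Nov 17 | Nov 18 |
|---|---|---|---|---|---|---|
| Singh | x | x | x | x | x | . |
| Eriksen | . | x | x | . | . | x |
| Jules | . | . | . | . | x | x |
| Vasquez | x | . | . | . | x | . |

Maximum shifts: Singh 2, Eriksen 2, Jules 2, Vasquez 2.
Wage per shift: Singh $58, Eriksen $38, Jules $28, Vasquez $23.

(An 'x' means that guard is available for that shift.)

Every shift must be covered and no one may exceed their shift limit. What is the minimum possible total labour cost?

Nov 16 can only be covered by Singh, so that assignment is forced.
Nov 18 can only be covered by Eriksen and Jules, so that assignment is forced.
Picking the cheapest available guard for each shift independently would cost $246, but that ignores the shift limits.
An optimal schedule: Nov 13→Vasquez, Nov 14→Eriksen, Nov 15→Singh, Nov 16→Singh, Nov 17→Vasquez, Nov 18→Jules+Eriksen.
Total: 23 + 38 + 58 + 58 + 23 + 28 + 38 = $266.

$266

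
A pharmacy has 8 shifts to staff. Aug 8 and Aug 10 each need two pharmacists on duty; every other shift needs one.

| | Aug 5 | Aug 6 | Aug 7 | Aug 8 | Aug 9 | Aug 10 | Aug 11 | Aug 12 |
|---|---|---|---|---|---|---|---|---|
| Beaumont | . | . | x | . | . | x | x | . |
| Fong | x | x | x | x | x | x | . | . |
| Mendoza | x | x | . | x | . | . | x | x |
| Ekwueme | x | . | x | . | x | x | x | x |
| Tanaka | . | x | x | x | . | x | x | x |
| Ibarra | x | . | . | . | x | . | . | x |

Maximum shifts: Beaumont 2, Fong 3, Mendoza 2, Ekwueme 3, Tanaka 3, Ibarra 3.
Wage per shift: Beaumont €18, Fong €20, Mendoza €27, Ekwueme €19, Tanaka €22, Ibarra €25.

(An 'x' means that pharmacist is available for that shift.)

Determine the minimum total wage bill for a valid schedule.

€197

Picking the cheapest available pharmacist for each shift independently would cost €192, but that ignores the shift limits.
An optimal schedule: Aug 5→Ekwueme, Aug 6→Fong, Aug 7→Beaumont, Aug 8→Fong+Tanaka, Aug 9→Ekwueme, Aug 10→Fong+Tanaka, Aug 11→Beaumont, Aug 12→Ekwueme.
Total: 19 + 20 + 18 + 20 + 22 + 19 + 20 + 22 + 18 + 19 = €197.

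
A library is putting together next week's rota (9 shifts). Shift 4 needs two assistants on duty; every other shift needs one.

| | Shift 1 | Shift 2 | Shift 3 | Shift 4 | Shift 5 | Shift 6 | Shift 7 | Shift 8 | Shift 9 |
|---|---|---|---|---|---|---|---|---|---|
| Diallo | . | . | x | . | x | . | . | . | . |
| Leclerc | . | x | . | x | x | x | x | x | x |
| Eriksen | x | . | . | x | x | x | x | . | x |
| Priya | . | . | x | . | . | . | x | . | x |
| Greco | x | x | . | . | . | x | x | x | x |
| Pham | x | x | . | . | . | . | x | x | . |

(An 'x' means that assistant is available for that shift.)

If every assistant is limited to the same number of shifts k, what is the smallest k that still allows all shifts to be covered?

2

With 6 assistants and 10 worker-slots to fill, someone must work at least ⌈10/6⌉ = 2 shifts, so k ≥ 2.
k = 2 works: Shift 1→Eriksen, Shift 2→Leclerc, Shift 3→Diallo, Shift 4→Leclerc+Eriksen, Shift 5→Diallo, Shift 6→Greco, Shift 7→Priya, Shift 8→Greco, Shift 9→Priya.
Loads: Diallo 2, Leclerc 2, Eriksen 2, Priya 2, Greco 2, Pham 0 — all ≤ 2.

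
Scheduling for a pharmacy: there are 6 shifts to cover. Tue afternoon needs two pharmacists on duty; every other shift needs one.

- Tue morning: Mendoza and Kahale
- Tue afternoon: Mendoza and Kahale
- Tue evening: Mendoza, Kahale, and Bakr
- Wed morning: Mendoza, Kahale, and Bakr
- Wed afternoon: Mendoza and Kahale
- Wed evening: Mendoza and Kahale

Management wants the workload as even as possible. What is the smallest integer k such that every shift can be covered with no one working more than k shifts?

With 3 pharmacists and 7 worker-slots to fill, someone must work at least ⌈7/3⌉ = 3 shifts, so k ≥ 3.
k = 3 works: Tue morning→Mendoza, Tue afternoon→Mendoza+Kahale, Tue evening→Kahale, Wed morning→Bakr, Wed afternoon→Mendoza, Wed evening→Kahale.
Loads: Mendoza 3, Kahale 3, Bakr 1 — all ≤ 3.

3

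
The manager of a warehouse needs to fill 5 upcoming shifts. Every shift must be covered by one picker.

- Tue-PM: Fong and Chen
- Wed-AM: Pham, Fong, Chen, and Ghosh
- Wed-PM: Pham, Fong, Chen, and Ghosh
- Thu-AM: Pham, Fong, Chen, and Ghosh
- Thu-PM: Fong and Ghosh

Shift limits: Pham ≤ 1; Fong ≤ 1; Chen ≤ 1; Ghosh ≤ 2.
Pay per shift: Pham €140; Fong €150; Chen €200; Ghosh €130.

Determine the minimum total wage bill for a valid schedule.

€750

Picking the cheapest available picker for each shift independently would cost €670, but that ignores the shift limits.
An optimal schedule: Tue-PM→Fong, Wed-AM→Pham, Wed-PM→Chen, Thu-AM→Ghosh, Thu-PM→Ghosh.
Total: 150 + 140 + 200 + 130 + 130 = €750.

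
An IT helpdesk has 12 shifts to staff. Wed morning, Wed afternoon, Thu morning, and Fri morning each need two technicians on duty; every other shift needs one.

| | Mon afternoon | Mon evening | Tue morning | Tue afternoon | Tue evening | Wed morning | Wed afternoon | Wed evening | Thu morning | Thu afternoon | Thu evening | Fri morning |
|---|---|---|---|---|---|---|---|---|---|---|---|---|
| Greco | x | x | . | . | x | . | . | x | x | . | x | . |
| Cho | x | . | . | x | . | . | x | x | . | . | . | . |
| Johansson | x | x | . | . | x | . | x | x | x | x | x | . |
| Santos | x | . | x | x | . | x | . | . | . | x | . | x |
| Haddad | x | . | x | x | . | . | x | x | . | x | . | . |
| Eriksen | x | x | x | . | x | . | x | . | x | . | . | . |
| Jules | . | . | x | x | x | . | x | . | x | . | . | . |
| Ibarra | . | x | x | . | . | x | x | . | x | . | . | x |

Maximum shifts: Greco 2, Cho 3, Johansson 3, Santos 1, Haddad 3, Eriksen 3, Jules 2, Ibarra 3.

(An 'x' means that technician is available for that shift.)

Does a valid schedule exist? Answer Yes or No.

No

Total capacity is 20 and 16 slots are needed, so capacity alone doesn't rule it out.
Shifts {Wed morning, Fri morning} need 4 worker-slots in total, but the technicians available for any of those shifts (Santos and Ibarra) can supply at most 3 among them. So no valid schedule exists.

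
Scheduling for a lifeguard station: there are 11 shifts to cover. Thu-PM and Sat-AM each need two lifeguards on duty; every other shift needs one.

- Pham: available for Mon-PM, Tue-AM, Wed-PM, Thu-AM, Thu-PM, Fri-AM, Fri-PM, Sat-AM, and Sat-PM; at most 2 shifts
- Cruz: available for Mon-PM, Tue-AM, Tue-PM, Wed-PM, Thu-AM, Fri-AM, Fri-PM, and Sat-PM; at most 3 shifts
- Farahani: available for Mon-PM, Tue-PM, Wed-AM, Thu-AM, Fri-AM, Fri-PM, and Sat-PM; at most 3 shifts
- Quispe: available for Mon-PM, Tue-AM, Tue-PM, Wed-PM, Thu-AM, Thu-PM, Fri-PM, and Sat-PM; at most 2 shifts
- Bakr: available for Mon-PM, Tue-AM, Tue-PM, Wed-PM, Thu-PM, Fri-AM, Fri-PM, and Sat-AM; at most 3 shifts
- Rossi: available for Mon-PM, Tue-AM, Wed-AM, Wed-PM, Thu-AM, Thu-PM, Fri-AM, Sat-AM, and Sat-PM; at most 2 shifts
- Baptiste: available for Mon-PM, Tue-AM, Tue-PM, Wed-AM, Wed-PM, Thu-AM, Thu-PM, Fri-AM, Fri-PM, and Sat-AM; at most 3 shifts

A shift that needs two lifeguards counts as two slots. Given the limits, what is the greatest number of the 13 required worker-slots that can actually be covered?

Total capacity across all lifeguards is 2+3+3+2+3+2+3 = 18, and 13 slots are needed, so at most 13 can be filled.
An assignment achieving 13: Mon-PM→Bakr, Tue-AM→Cruz, Tue-PM→Cruz, Wed-AM→Farahani, Wed-PM→Quispe, Thu-AM→Farahani, Thu-PM→Pham+Quispe, Fri-AM→Farahani, Fri-PM→Bakr, Sat-AM→Pham+Bakr, Sat-PM→Cruz.
Loads: Pham 2/2, Cruz 3/3, Farahani 3/3, Quispe 2/2, Bakr 3/3, Rossi 0/2, Baptiste 0/3.

13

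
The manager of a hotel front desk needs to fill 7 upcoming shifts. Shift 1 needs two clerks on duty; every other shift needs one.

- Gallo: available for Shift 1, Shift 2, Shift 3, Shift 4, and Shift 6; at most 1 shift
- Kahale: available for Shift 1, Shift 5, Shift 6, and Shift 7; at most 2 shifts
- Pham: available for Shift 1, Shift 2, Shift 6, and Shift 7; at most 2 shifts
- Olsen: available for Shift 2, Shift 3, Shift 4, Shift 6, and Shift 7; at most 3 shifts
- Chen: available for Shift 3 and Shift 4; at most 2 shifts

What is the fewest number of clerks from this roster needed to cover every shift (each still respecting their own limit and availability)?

8 slots to fill and no one can take more than 3, so at least ⌈8/3⌉ = 3 clerks are needed.
Any 3 clerks together have capacity at most 3+2+2 = 7 < 8 slots, so 3 can never suffice.
Gallo, Kahale, Pham, and Olsen alone can cover everything: Shift 1→Kahale+Pham, Shift 2→Pham, Shift 3→Gallo, Shift 4→Olsen, Shift 5→Kahale, Shift 6→Olsen, Shift 7→Olsen.

4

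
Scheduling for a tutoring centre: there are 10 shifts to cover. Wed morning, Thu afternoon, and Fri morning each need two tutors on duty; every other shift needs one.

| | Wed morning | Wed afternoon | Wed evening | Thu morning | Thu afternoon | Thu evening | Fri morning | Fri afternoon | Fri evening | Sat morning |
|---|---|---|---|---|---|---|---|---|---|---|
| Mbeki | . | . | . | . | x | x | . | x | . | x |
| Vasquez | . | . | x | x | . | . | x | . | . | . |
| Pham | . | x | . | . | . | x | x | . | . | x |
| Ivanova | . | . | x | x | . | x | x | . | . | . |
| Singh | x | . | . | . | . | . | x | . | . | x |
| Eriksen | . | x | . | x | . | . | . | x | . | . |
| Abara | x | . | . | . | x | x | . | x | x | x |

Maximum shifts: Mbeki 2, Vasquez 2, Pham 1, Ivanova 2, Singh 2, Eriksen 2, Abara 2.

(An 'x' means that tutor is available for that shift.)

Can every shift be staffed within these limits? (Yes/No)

Total capacity is 13 and 13 slots are needed, so capacity alone doesn't rule it out.
Shifts {Wed morning, Thu afternoon, Fri evening} need 5 worker-slots in total, but the tutors available for any of those shifts (Mbeki, Singh, and Abara) can supply at most 4 among them. So no valid schedule exists.

No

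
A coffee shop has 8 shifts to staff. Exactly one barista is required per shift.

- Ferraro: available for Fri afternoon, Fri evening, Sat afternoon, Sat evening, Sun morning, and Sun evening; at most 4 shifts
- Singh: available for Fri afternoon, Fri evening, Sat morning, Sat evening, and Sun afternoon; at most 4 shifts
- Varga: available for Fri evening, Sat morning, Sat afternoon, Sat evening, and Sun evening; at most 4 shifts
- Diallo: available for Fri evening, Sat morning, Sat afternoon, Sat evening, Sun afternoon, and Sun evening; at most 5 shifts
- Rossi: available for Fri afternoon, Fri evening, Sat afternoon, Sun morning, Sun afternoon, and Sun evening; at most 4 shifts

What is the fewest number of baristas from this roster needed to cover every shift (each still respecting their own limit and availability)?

8 slots to fill and no one can take more than 5, so at least ⌈8/5⌉ = 2 baristas are needed.
Ferraro and Singh alone can cover everything: Fri afternoon→Ferraro, Fri evening→Singh, Sat morning→Singh, Sat afternoon→Ferraro, Sat evening→Singh, Sun morning→Ferraro, Sun afternoon→Singh, Sun evening→Ferraro.

2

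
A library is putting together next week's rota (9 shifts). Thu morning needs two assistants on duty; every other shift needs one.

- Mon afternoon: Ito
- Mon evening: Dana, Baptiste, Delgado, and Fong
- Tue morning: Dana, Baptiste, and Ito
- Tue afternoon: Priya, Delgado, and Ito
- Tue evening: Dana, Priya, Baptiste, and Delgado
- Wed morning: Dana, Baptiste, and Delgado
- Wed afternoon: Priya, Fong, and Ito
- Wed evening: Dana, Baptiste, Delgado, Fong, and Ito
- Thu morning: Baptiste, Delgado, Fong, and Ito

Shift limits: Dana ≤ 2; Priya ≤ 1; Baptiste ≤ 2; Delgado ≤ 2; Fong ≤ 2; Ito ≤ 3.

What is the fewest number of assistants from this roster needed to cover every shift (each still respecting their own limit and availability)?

10 slots to fill and no one can take more than 3, so at least ⌈10/3⌉ = 4 assistants are needed.
Any 4 assistants together have capacity at most 3+2+2+2 = 9 < 10 slots, so 4 can never suffice.
Dana, Priya, Baptiste, Delgado, and Ito alone can cover everything: Mon afternoon→Ito, Mon evening→Dana, Tue morning→Dana, Tue afternoon→Delgado, Tue evening→Delgado, Wed morning→Baptiste, Wed afternoon→Priya, Wed evening→Ito, Thu morning→Baptiste+Ito.

5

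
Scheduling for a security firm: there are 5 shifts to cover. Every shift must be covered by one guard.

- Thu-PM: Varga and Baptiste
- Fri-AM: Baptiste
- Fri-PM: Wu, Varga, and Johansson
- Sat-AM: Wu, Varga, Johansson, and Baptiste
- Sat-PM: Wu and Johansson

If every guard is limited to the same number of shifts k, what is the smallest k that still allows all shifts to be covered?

With 4 guards and 5 worker-slots to fill, someone must work at least ⌈5/4⌉ = 2 shifts, so k ≥ 2.
k = 2 works: Thu-PM→Varga, Fri-AM→Baptiste, Fri-PM→Wu, Sat-AM→Varga, Sat-PM→Wu.
Loads: Wu 2, Varga 2, Johansson 0, Baptiste 1 — all ≤ 2.

2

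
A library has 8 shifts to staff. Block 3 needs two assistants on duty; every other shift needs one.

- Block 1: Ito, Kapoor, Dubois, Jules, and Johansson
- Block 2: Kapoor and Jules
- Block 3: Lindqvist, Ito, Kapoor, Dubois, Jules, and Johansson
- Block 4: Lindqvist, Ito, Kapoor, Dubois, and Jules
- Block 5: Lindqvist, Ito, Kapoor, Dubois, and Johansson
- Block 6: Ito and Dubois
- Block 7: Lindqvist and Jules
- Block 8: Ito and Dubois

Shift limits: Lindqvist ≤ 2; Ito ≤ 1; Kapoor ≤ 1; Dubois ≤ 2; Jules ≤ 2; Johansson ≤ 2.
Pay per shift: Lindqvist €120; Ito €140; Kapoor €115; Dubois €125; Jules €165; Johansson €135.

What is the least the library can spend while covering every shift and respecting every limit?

€1180

Picking the cheapest available assistant for each shift independently would cost €1065, but that ignores the shift limits.
An optimal schedule: Block 1→Dubois, Block 2→Kapoor, Block 3→Jules+Johansson, Block 4→Lindqvist, Block 5→Johansson, Block 6→Ito, Block 7→Lindqvist, Block 8→Dubois.
Total: 125 + 115 + 165 + 135 + 120 + 135 + 140 + 120 + 125 = €1180.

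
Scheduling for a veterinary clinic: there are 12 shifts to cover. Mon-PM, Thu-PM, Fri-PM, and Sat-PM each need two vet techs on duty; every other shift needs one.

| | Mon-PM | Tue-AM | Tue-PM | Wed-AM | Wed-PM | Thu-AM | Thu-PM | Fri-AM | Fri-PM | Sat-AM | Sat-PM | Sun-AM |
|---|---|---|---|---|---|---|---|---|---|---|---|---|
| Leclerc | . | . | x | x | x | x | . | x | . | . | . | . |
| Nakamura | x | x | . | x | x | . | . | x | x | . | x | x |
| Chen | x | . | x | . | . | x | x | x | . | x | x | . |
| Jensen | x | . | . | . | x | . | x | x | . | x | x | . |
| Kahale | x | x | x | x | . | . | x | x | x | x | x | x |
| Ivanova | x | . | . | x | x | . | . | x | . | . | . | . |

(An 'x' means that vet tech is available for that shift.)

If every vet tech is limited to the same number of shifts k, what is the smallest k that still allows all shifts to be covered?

With 6 vet techs and 16 worker-slots to fill, someone must work at least ⌈16/6⌉ = 3 shifts, so k ≥ 3.
k = 3 works: Mon-PM→Kahale+Ivanova, Tue-AM→Nakamura, Tue-PM→Leclerc, Wed-AM→Leclerc, Wed-PM→Jensen, Thu-AM→Leclerc, Thu-PM→Chen+Jensen, Fri-AM→Chen, Fri-PM→Nakamura+Kahale, Sat-AM→Chen, Sat-PM→Jensen+Kahale, Sun-AM→Nakamura.
Loads: Leclerc 3, Nakamura 3, Chen 3, Jensen 3, Kahale 3, Ivanova 1 — all ≤ 3.

3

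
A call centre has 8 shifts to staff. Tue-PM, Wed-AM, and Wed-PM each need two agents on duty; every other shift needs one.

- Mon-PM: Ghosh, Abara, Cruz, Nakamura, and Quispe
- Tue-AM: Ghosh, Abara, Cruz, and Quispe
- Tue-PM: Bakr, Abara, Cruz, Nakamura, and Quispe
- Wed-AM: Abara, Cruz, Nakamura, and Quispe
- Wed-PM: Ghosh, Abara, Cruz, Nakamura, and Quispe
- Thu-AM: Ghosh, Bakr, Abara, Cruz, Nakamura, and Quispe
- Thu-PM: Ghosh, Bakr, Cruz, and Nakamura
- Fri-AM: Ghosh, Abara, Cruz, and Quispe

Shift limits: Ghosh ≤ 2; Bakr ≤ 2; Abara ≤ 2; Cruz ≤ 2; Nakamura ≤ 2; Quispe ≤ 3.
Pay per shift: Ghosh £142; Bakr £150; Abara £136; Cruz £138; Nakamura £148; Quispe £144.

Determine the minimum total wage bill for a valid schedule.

£1560

Picking the cheapest available agent for each shift independently would cost £1504, but that ignores the shift limits.
An optimal schedule: Mon-PM→Cruz, Tue-AM→Abara, Tue-PM→Quispe+Nakamura, Wed-AM→Quispe+Nakamura, Wed-PM→Ghosh+Quispe, Thu-AM→Ghosh, Thu-PM→Cruz, Fri-AM→Abara.
Total: 138 + 136 + 144 + 148 + 144 + 148 + 142 + 144 + 142 + 138 + 136 = £1560.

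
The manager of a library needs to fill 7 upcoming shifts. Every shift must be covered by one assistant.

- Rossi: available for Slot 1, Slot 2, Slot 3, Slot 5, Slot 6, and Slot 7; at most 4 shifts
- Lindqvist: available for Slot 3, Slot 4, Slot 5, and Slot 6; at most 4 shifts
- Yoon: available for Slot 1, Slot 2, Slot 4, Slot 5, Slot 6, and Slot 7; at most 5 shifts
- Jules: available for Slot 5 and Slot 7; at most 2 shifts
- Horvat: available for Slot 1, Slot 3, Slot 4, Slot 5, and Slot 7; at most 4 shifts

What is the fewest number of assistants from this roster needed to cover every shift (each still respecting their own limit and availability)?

2

7 slots to fill and no one can take more than 5, so at least ⌈7/5⌉ = 2 assistants are needed.
Rossi and Lindqvist alone can cover everything: Slot 1→Rossi, Slot 2→Rossi, Slot 3→Rossi, Slot 4→Lindqvist, Slot 5→Lindqvist, Slot 6→Lindqvist, Slot 7→Rossi.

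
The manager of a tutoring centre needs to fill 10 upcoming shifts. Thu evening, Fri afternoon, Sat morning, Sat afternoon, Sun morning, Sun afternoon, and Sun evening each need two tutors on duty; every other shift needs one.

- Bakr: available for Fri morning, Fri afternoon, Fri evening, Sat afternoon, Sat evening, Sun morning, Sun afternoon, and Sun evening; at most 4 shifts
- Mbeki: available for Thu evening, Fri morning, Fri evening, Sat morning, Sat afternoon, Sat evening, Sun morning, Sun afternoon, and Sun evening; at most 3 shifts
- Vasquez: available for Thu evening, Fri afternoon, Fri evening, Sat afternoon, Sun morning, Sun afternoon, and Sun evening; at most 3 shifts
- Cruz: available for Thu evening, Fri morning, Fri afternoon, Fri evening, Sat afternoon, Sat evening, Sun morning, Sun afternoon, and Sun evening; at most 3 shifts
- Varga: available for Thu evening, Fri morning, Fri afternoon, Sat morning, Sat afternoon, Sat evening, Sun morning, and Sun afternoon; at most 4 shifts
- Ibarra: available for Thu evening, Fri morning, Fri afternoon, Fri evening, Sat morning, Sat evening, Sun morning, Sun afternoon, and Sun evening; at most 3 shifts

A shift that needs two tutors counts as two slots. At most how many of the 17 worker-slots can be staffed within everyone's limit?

Total capacity across all tutors is 4+3+3+3+4+3 = 20, and 17 slots are needed, so at most 17 can be filled.
An assignment achieving 17: Thu evening→Mbeki+Vasquez, Fri morning→Bakr, Fri afternoon→Bakr+Vasquez, Fri evening→Bakr, Sat morning→Mbeki+Varga, Sat afternoon→Bakr+Mbeki, Sat evening→Cruz, Sun morning→Cruz+Varga, Sun afternoon→Varga+Ibarra, Sun evening→Vasquez+Cruz.
Loads: Bakr 4/4, Mbeki 3/3, Vasquez 3/3, Cruz 3/3, Varga 3/4, Ibarra 1/3.

17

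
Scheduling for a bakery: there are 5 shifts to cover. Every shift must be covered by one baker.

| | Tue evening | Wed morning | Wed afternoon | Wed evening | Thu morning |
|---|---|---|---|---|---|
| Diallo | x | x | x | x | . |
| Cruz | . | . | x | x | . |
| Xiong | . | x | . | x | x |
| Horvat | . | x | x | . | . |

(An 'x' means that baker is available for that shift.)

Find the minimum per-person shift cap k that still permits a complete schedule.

With 4 bakers and 5 worker-slots to fill, someone must work at least ⌈5/4⌉ = 2 shifts, so k ≥ 2.
k = 2 works: Tue evening→Diallo, Wed morning→Diallo, Wed afternoon→Cruz, Wed evening→Cruz, Thu morning→Xiong.
Loads: Diallo 2, Cruz 2, Xiong 1, Horvat 0 — all ≤ 2.

2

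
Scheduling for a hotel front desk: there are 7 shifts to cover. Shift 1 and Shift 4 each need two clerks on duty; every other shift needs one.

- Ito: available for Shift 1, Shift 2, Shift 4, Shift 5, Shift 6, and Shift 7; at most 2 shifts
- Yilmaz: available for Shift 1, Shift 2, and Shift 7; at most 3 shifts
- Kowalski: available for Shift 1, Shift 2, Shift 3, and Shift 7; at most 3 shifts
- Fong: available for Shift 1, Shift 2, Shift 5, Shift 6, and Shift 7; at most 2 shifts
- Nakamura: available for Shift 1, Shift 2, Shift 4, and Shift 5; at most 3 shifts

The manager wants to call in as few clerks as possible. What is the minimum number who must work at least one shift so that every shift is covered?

4

9 slots to fill and no one can take more than 3, so at least ⌈9/3⌉ = 3 clerks are needed.
No set of 3 clerks can cover every shift (each such set leaves at least one shift with no one available or exceeds a cap).
Ito, Yilmaz, Kowalski, and Nakamura alone can cover everything: Shift 1→Yilmaz+Kowalski, Shift 2→Yilmaz, Shift 3→Kowalski, Shift 4→Ito+Nakamura, Shift 5→Nakamura, Shift 6→Ito, Shift 7→Yilmaz.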